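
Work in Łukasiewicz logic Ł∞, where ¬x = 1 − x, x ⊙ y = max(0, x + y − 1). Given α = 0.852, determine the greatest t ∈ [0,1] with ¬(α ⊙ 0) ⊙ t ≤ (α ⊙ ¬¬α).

0.704

α ⊙ 0 = max(0, 0.852 + 0.000 − 1) = max(0, -0.148) = 0.000
¬(α ⊙ 0) = 1 − 0.000 = 1.000
So the left factor is ¬(α ⊙ 0) = 1.000.
¬α = 1 − 0.852 = 0.148
¬¬α = 1 − 0.148 = 0.852
α ⊙ ¬¬α = max(0, 0.852 + 0.852 − 1) = max(0, 0.704) = 0.704
So the right-hand bound is α ⊙ ¬¬α = 0.704.
The residuum of the Łukasiewicz t-norm gives the supremum: min(1, 1 − 1.000 + 0.704).
1 − 1.000 + 0.704 = 0.704, so t = min(1, 0.704) = 0.704.
Check: 1.000 ⊙ 0.704 = max(0, 0.704) = 0.704 ≤ 0.704.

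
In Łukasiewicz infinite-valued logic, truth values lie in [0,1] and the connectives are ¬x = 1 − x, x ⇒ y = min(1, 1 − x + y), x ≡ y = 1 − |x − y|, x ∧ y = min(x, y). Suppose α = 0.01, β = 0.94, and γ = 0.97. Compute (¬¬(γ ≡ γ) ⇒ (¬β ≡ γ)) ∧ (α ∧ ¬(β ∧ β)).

0.01

γ ≡ γ = 1 − |0.97 − 0.97| = 1 − 0.00 = 1.00
¬(γ ≡ γ) = 1 − 1.00 = 0.00
¬¬(γ ≡ γ) = 1 − 0.00 = 1.00
¬β = 1 − 0.94 = 0.06
¬β ≡ γ = 1 − |0.06 − 0.97| = 1 − 0.91 = 0.09
¬¬(γ ≡ γ) ⇒ (¬β ≡ γ) = min(1, 1 − 1.00 + 0.09) = min(1, 0.09) = 0.09
β ∧ β = min(0.94, 0.94) = 0.94
¬(β ∧ β) = 1 − 0.94 = 0.06
α ∧ ¬(β ∧ β) = min(0.01, 0.06) = 0.01
(¬¬(γ ≡ γ) ⇒ (¬β ≡ γ)) ∧ (α ∧ ¬(β ∧ β)) = min(0.09, 0.01) = 0.01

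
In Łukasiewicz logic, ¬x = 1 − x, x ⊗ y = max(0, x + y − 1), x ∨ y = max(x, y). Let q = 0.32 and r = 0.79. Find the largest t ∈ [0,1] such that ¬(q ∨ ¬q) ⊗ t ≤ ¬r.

0.89

¬q = 1 − 0.32 = 0.68
q ∨ ¬q = max(0.32, 0.68) = 0.68
¬(q ∨ ¬q) = 1 − 0.68 = 0.32
So the left factor is ¬(q ∨ ¬q) = 0.32.
¬r = 1 − 0.79 = 0.21
So the right-hand bound is ¬r = 0.21.
The residuum of the Łukasiewicz t-norm gives the supremum: min(1, 1 − 0.32 + 0.21).
1 − 0.32 + 0.21 = 0.89, so t = min(1, 0.89) = 0.89.
Check: 0.32 ⊗ 0.89 = max(0, 0.21) = 0.21 ≤ 0.21.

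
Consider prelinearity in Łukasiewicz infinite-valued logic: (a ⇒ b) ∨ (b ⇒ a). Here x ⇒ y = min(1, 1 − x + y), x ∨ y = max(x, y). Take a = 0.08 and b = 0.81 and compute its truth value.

a ⇒ b = min(1, 1 − 0.08 + 0.81) = min(1, 1.73) = 1.00
b ⇒ a = min(1, 1 − 0.81 + 0.08) = min(1, 0.27) = 0.27
(a ⇒ b) ∨ (b ⇒ a) = max(1.00, 0.27) = 1.00
(As expected: a Ł∞-tautology — holds in every MV-chain.)

1.00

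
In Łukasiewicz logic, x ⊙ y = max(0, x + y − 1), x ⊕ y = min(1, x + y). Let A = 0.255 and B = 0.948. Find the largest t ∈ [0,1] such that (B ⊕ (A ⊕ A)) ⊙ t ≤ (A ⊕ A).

0.510

A ⊕ A = min(1, 0.255 + 0.255) = min(1, 0.510) = 0.510
B ⊕ (A ⊕ A) = min(1, 0.948 + 0.510) = min(1, 1.458) = 1.000
So the left factor is B ⊕ (A ⊕ A) = 1.000.
So the right-hand bound is A ⊕ A = 0.510.
The residuum of the Łukasiewicz t-norm gives the supremum: min(1, 1 − 1.000 + 0.510).
1 − 1.000 + 0.510 = 0.510, so t = min(1, 0.510) = 0.510.
Check: 1.000 ⊙ 0.510 = max(0, 0.510) = 0.510 ≤ 0.510.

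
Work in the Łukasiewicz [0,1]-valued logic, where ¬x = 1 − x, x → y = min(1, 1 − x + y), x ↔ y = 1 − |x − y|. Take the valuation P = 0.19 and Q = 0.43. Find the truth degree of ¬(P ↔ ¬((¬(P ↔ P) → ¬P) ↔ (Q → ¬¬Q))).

0.19

P ↔ P = 1 − |0.19 − 0.19| = 1 − 0.00 = 1.00
¬(P ↔ P) = 1 − 1.00 = 0.00
¬P = 1 − 0.19 = 0.81
¬(P ↔ P) → ¬P = min(1, 1 − 0.00 + 0.81) = min(1, 1.81) = 1.00
¬Q = 1 − 0.43 = 0.57
¬¬Q = 1 − 0.57 = 0.43
Q → ¬¬Q = min(1, 1 − 0.43 + 0.43) = min(1, 1.00) = 1.00
(¬(P ↔ P) → ¬P) ↔ (Q → ¬¬Q) = 1 − |1.00 − 1.00| = 1 − 0.00 = 1.00
¬((¬(P ↔ P) → ¬P) ↔ (Q → ¬¬Q)) = 1 − 1.00 = 0.00
P ↔ ¬((¬(P ↔ P) → ¬P) ↔ (Q → ¬¬Q)) = 1 − |0.19 − 0.00| = 1 − 0.19 = 0.81
¬(P ↔ ¬((¬(P ↔ P) → ¬P) ↔ (Q → ¬¬Q))) = 1 − 0.81 = 0.19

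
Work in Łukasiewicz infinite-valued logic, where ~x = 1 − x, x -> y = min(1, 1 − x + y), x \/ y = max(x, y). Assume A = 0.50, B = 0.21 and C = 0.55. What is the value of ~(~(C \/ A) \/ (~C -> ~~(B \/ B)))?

0.24

C \/ A = max(0.55, 0.50) = 0.55
~(C \/ A) = 1 − 0.55 = 0.45
~C = 1 − 0.55 = 0.45
B \/ B = max(0.21, 0.21) = 0.21
~(B \/ B) = 1 − 0.21 = 0.79
~~(B \/ B) = 1 − 0.79 = 0.21
~C -> ~~(B \/ B) = min(1, 1 − 0.45 + 0.21) = min(1, 0.76) = 0.76
~(C \/ A) \/ (~C -> ~~(B \/ B)) = max(0.45, 0.76) = 0.76
~(~(C \/ A) \/ (~C -> ~~(B \/ B))) = 1 − 0.76 = 0.24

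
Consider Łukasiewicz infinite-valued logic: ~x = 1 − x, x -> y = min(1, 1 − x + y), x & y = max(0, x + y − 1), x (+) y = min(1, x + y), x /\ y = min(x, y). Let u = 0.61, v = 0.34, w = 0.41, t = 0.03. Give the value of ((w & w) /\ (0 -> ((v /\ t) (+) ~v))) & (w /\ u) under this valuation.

w & w = max(0, 0.41 + 0.41 − 1) = max(0, -0.18) = 0.00
v /\ t = min(0.34, 0.03) = 0.03
~v = 1 − 0.34 = 0.66
(v /\ t) (+) ~v = min(1, 0.03 + 0.66) = min(1, 0.69) = 0.69
0 -> ((v /\ t) (+) ~v) = min(1, 1 − 0.00 + 0.69) = min(1, 1.69) = 1.00
(w & w) /\ (0 -> ((v /\ t) (+) ~v)) = min(0.00, 1.00) = 0.00
w /\ u = min(0.41, 0.61) = 0.41
((w & w) /\ (0 -> ((v /\ t) (+) ~v))) & (w /\ u) = max(0, 0.00 + 0.41 − 1) = max(0, -0.59) = 0.00

0.00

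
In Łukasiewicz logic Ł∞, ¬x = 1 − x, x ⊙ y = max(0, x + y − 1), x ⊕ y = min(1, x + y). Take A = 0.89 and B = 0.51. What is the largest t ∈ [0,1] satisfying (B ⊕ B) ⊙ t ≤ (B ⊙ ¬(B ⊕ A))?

0.00

B ⊕ B = min(1, 0.51 + 0.51) = min(1, 1.02) = 1.00
So the left factor is B ⊕ B = 1.00.
B ⊕ A = min(1, 0.51 + 0.89) = min(1, 1.40) = 1.00
¬(B ⊕ A) = 1 − 1.00 = 0.00
B ⊙ ¬(B ⊕ A) = max(0, 0.51 + 0.00 − 1) = max(0, -0.49) = 0.00
So the right-hand bound is B ⊙ ¬(B ⊕ A) = 0.00.
The residuum of the Łukasiewicz t-norm gives the supremum: min(1, 1 − 1.00 + 0.00).
1 − 1.00 + 0.00 = 0.00, so t = min(1, 0.00) = 0.00.
Check: 1.00 ⊙ 0.00 = max(0, 0.00) = 0.00 ≤ 0.00.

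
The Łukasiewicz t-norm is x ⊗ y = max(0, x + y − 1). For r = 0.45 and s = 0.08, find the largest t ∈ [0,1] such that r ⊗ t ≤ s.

The residuum of the Łukasiewicz t-norm gives the supremum: min(1, 1 − 0.45 + 0.08).
1 − 0.45 + 0.08 = 0.63, so t = min(1, 0.63) = 0.63.
Check: 0.45 ⊗ 0.63 = max(0, 0.08) = 0.08 ≤ 0.08.

0.63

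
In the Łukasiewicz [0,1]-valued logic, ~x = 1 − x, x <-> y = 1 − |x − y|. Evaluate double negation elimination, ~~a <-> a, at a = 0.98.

1.00

~a = 1 − 0.98 = 0.02
~~a = 1 − 0.02 = 0.98
~~a <-> a = 1 − |0.98 − 0.98| = 1 − 0.00 = 1.00
(As expected: always 1 in Ł∞ since negation is involutive.)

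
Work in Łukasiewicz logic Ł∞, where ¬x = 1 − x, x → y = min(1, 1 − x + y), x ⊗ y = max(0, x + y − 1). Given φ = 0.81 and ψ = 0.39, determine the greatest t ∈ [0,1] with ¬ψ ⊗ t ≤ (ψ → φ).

1.00

¬ψ = 1 − 0.39 = 0.61
So the left factor is ¬ψ = 0.61.
ψ → φ = min(1, 1 − 0.39 + 0.81) = min(1, 1.42) = 1.00
So the right-hand bound is ψ → φ = 1.00.
The residuum of the Łukasiewicz t-norm gives the supremum: min(1, 1 − 0.61 + 1.00).
1 − 0.61 + 1.00 = 1.39, so t = min(1, 1.39) = 1.00.
Check: 0.61 ⊗ 1.00 = max(0, 0.61) = 0.61 ≤ 1.00.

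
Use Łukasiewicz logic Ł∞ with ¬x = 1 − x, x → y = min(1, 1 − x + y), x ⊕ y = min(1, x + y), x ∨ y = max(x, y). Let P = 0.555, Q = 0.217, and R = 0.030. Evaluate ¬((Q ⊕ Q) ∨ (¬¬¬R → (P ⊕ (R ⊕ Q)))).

0.168

Q ⊕ Q = min(1, 0.217 + 0.217) = min(1, 0.434) = 0.434
¬R = 1 − 0.030 = 0.970
¬¬R = 1 − 0.970 = 0.030
¬¬¬R = 1 − 0.030 = 0.970
R ⊕ Q = min(1, 0.030 + 0.217) = min(1, 0.247) = 0.247
P ⊕ (R ⊕ Q) = min(1, 0.555 + 0.247) = min(1, 0.802) = 0.802
¬¬¬R → (P ⊕ (R ⊕ Q)) = min(1, 1 − 0.970 + 0.802) = min(1, 0.832) = 0.832
(Q ⊕ Q) ∨ (¬¬¬R → (P ⊕ (R ⊕ Q))) = max(0.434, 0.832) = 0.832
¬((Q ⊕ Q) ∨ (¬¬¬R → (P ⊕ (R ⊕ Q)))) = 1 − 0.832 = 0.168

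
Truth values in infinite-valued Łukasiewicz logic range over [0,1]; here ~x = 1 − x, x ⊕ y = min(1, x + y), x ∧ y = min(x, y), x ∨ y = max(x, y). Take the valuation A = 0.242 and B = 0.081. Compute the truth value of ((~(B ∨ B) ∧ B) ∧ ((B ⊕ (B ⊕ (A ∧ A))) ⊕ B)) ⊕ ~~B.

B ∨ B = max(0.081, 0.081) = 0.081
~(B ∨ B) = 1 − 0.081 = 0.919
~(B ∨ B) ∧ B = min(0.919, 0.081) = 0.081
A ∧ A = min(0.242, 0.242) = 0.242
B ⊕ (A ∧ A) = min(1, 0.081 + 0.242) = min(1, 0.323) = 0.323
B ⊕ (B ⊕ (A ∧ A)) = min(1, 0.081 + 0.323) = min(1, 0.404) = 0.404
(B ⊕ (B ⊕ (A ∧ A))) ⊕ B = min(1, 0.404 + 0.081) = min(1, 0.485) = 0.485
(~(B ∨ B) ∧ B) ∧ ((B ⊕ (B ⊕ (A ∧ A))) ⊕ B) = min(0.081, 0.485) = 0.081
~B = 1 − 0.081 = 0.919
~~B = 1 − 0.919 = 0.081
((~(B ∨ B) ∧ B) ∧ ((B ⊕ (B ⊕ (A ∧ A))) ⊕ B)) ⊕ ~~B = min(1, 0.081 + 0.081) = min(1, 0.162) = 0.162

0.162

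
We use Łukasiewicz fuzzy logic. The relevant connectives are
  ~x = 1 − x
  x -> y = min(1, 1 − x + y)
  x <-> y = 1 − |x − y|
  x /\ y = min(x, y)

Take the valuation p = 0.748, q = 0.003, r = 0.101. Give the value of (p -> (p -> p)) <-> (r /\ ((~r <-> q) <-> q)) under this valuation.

0.101

p -> p = min(1, 1 − 0.748 + 0.748) = min(1, 1.000) = 1.000
p -> (p -> p) = min(1, 1 − 0.748 + 1.000) = min(1, 1.252) = 1.000
~r = 1 − 0.101 = 0.899
~r <-> q = 1 − |0.899 − 0.003| = 1 − 0.896 = 0.104
(~r <-> q) <-> q = 1 − |0.104 − 0.003| = 1 − 0.101 = 0.899
r /\ ((~r <-> q) <-> q) = min(0.101, 0.899) = 0.101
(p -> (p -> p)) <-> (r /\ ((~r <-> q) <-> q)) = 1 − |1.000 − 0.101| = 1 − 0.899 = 0.101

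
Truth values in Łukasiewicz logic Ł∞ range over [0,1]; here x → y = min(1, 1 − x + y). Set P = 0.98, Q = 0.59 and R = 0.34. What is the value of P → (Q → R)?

0.77

Q → R = min(1, 1 − 0.59 + 0.34) = min(1, 0.75) = 0.75
P → (Q → R) = min(1, 1 − 0.98 + 0.75) = min(1, 0.77) = 0.77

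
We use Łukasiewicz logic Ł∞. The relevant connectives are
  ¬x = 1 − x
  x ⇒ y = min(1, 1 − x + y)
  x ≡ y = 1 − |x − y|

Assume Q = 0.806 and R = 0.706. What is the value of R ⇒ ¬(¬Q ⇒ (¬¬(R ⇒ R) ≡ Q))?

0.294

¬Q = 1 − 0.806 = 0.194
R ⇒ R = min(1, 1 − 0.706 + 0.706) = min(1, 1.000) = 1.000
¬(R ⇒ R) = 1 − 1.000 = 0.000
¬¬(R ⇒ R) = 1 − 0.000 = 1.000
¬¬(R ⇒ R) ≡ Q = 1 − |1.000 − 0.806| = 1 − 0.194 = 0.806
¬Q ⇒ (¬¬(R ⇒ R) ≡ Q) = min(1, 1 − 0.194 + 0.806) = min(1, 1.612) = 1.000
¬(¬Q ⇒ (¬¬(R ⇒ R) ≡ Q)) = 1 − 1.000 = 0.000
R ⇒ ¬(¬Q ⇒ (¬¬(R ⇒ R) ≡ Q)) = min(1, 1 − 0.706 + 0.000) = min(1, 0.294) = 0.294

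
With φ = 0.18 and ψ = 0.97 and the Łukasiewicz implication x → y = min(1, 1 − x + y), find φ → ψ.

φ → ψ = min(1, 1 − 0.18 + 0.97) = min(1, 1.79) = 1.00
For comparison, the Gödel implication (1 if x ≤ y else y) would give 1.00.

1.00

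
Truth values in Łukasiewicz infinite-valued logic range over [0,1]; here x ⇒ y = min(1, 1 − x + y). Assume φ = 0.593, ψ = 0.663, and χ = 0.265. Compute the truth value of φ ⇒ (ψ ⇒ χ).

1.000

ψ ⇒ χ = min(1, 1 − 0.663 + 0.265) = min(1, 0.602) = 0.602
φ ⇒ (ψ ⇒ χ) = min(1, 1 − 0.593 + 0.602) = min(1, 1.009) = 1.000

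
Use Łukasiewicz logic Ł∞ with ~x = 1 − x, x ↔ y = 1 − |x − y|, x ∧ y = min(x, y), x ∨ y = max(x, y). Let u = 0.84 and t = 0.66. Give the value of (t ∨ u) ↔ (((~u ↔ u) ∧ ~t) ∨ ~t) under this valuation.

0.50

t ∨ u = max(0.66, 0.84) = 0.84
~u = 1 − 0.84 = 0.16
~u ↔ u = 1 − |0.16 − 0.84| = 1 − 0.68 = 0.32
~t = 1 − 0.66 = 0.34
(~u ↔ u) ∧ ~t = min(0.32, 0.34) = 0.32
((~u ↔ u) ∧ ~t) ∨ ~t = max(0.32, 0.34) = 0.34
(t ∨ u) ↔ (((~u ↔ u) ∧ ~t) ∨ ~t) = 1 − |0.84 − 0.34| = 1 − 0.50 = 0.50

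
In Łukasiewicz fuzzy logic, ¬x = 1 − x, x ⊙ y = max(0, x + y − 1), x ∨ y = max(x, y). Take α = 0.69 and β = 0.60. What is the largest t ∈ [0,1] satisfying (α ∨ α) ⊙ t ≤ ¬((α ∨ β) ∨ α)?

α ∨ α = max(0.69, 0.69) = 0.69
So the left factor is α ∨ α = 0.69.
α ∨ β = max(0.69, 0.60) = 0.69
(α ∨ β) ∨ α = max(0.69, 0.69) = 0.69
¬((α ∨ β) ∨ α) = 1 − 0.69 = 0.31
So the right-hand bound is ¬((α ∨ β) ∨ α) = 0.31.
The residuum of the Łukasiewicz t-norm gives the supremum: min(1, 1 − 0.69 + 0.31).
1 − 0.69 + 0.31 = 0.62, so t = min(1, 0.62) = 0.62.
Check: 0.69 ⊙ 0.62 = max(0, 0.31) = 0.31 ≤ 0.31.

0.62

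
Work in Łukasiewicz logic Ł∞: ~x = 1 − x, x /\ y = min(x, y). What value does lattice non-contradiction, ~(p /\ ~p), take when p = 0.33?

~p = 1 − 0.33 = 0.67
p /\ ~p = min(0.33, 0.67) = 0.33
~(p /\ ~p) = 1 − 0.33 = 0.67
(The value 0.67 < 1 shows this instance is not satisfied; not a Ł∞-tautology — its value is 1 − min(a, 1−a).)

0.67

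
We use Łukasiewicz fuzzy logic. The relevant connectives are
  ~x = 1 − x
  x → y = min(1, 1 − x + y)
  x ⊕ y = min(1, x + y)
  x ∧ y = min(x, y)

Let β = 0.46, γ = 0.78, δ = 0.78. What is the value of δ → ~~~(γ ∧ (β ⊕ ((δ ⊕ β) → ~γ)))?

δ ⊕ β = min(1, 0.78 + 0.46) = min(1, 1.24) = 1.00
~γ = 1 − 0.78 = 0.22
(δ ⊕ β) → ~γ = min(1, 1 − 1.00 + 0.22) = min(1, 0.22) = 0.22
β ⊕ ((δ ⊕ β) → ~γ) = min(1, 0.46 + 0.22) = min(1, 0.68) = 0.68
γ ∧ (β ⊕ ((δ ⊕ β) → ~γ)) = min(0.78, 0.68) = 0.68
~(γ ∧ (β ⊕ ((δ ⊕ β) → ~γ))) = 1 − 0.68 = 0.32
~~(γ ∧ (β ⊕ ((δ ⊕ β) → ~γ))) = 1 − 0.32 = 0.68
~~~(γ ∧ (β ⊕ ((δ ⊕ β) → ~γ))) = 1 − 0.68 = 0.32
δ → ~~~(γ ∧ (β ⊕ ((δ ⊕ β) → ~γ))) = min(1, 1 − 0.78 + 0.32) = min(1, 0.54) = 0.54

0.54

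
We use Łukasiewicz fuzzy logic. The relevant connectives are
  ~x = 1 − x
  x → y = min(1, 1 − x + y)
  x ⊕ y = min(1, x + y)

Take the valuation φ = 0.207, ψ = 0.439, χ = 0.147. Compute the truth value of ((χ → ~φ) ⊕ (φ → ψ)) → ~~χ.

~φ = 1 − 0.207 = 0.793
χ → ~φ = min(1, 1 − 0.147 + 0.793) = min(1, 1.646) = 1.000
φ → ψ = min(1, 1 − 0.207 + 0.439) = min(1, 1.232) = 1.000
(χ → ~φ) ⊕ (φ → ψ) = min(1, 1.000 + 1.000) = min(1, 2.000) = 1.000
~χ = 1 − 0.147 = 0.853
~~χ = 1 − 0.853 = 0.147
((χ → ~φ) ⊕ (φ → ψ)) → ~~χ = min(1, 1 − 1.000 + 0.147) = min(1, 0.147) = 0.147

0.147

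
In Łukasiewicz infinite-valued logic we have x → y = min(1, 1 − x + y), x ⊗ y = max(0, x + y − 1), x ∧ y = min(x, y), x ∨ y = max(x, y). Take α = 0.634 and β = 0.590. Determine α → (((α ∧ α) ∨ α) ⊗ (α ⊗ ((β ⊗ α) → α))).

α ∧ α = min(0.634, 0.634) = 0.634
(α ∧ α) ∨ α = max(0.634, 0.634) = 0.634
β ⊗ α = max(0, 0.590 + 0.634 − 1) = max(0, 0.224) = 0.224
(β ⊗ α) → α = min(1, 1 − 0.224 + 0.634) = min(1, 1.410) = 1.000
α ⊗ ((β ⊗ α) → α) = max(0, 0.634 + 1.000 − 1) = max(0, 0.634) = 0.634
((α ∧ α) ∨ α) ⊗ (α ⊗ ((β ⊗ α) → α)) = max(0, 0.634 + 0.634 − 1) = max(0, 0.268) = 0.268
α → (((α ∧ α) ∨ α) ⊗ (α ⊗ ((β ⊗ α) → α))) = min(1, 1 − 0.634 + 0.268) = min(1, 0.634) = 0.634

0.634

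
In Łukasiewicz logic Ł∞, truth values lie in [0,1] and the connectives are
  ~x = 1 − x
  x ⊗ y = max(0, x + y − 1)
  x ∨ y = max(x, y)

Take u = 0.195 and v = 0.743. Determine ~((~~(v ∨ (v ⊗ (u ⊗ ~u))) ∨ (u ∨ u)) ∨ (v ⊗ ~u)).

0.257

~u = 1 − 0.195 = 0.805
u ⊗ ~u = max(0, 0.195 + 0.805 − 1) = max(0, 0.000) = 0.000
v ⊗ (u ⊗ ~u) = max(0, 0.743 + 0.000 − 1) = max(0, -0.257) = 0.000
v ∨ (v ⊗ (u ⊗ ~u)) = max(0.743, 0.000) = 0.743
~(v ∨ (v ⊗ (u ⊗ ~u))) = 1 − 0.743 = 0.257
~~(v ∨ (v ⊗ (u ⊗ ~u))) = 1 − 0.257 = 0.743
u ∨ u = max(0.195, 0.195) = 0.195
~~(v ∨ (v ⊗ (u ⊗ ~u))) ∨ (u ∨ u) = max(0.743, 0.195) = 0.743
v ⊗ ~u = max(0, 0.743 + 0.805 − 1) = max(0, 0.548) = 0.548
(~~(v ∨ (v ⊗ (u ⊗ ~u))) ∨ (u ∨ u)) ∨ (v ⊗ ~u) = max(0.743, 0.548) = 0.743
~((~~(v ∨ (v ⊗ (u ⊗ ~u))) ∨ (u ∨ u)) ∨ (v ⊗ ~u)) = 1 − 0.743 = 0.257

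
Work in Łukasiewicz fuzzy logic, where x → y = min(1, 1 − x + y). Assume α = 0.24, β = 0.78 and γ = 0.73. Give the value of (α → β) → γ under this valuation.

α → β = min(1, 1 − 0.24 + 0.78) = min(1, 1.54) = 1.00
(α → β) → γ = min(1, 1 − 1.00 + 0.73) = min(1, 0.73) = 0.73

0.73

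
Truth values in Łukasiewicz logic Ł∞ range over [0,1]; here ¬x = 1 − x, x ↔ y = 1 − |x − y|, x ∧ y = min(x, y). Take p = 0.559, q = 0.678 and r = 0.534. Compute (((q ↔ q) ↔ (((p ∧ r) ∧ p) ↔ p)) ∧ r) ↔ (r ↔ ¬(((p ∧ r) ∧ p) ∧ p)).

0.602

q ↔ q = 1 − |0.678 − 0.678| = 1 − 0.000 = 1.000
p ∧ r = min(0.559, 0.534) = 0.534
(p ∧ r) ∧ p = min(0.534, 0.559) = 0.534
((p ∧ r) ∧ p) ↔ p = 1 − |0.534 − 0.559| = 1 − 0.025 = 0.975
(q ↔ q) ↔ (((p ∧ r) ∧ p) ↔ p) = 1 − |1.000 − 0.975| = 1 − 0.025 = 0.975
((q ↔ q) ↔ (((p ∧ r) ∧ p) ↔ p)) ∧ r = min(0.975, 0.534) = 0.534
((p ∧ r) ∧ p) ∧ p = min(0.534, 0.559) = 0.534
¬(((p ∧ r) ∧ p) ∧ p) = 1 − 0.534 = 0.466
r ↔ ¬(((p ∧ r) ∧ p) ∧ p) = 1 − |0.534 − 0.466| = 1 − 0.068 = 0.932
(((q ↔ q) ↔ (((p ∧ r) ∧ p) ↔ p)) ∧ r) ↔ (r ↔ ¬(((p ∧ r) ∧ p) ∧ p)) = 1 − |0.534 − 0.932| = 1 − 0.398 = 0.602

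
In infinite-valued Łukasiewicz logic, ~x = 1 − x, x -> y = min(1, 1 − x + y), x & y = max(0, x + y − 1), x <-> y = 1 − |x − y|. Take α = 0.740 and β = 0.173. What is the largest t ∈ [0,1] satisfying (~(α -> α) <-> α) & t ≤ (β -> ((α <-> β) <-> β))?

1.000

α -> α = min(1, 1 − 0.740 + 0.740) = min(1, 1.000) = 1.000
~(α -> α) = 1 − 1.000 = 0.000
~(α -> α) <-> α = 1 − |0.000 − 0.740| = 1 − 0.740 = 0.260
So the left factor is ~(α -> α) <-> α = 0.260.
α <-> β = 1 − |0.740 − 0.173| = 1 − 0.567 = 0.433
(α <-> β) <-> β = 1 − |0.433 − 0.173| = 1 − 0.260 = 0.740
β -> ((α <-> β) <-> β) = min(1, 1 − 0.173 + 0.740) = min(1, 1.567) = 1.000
So the right-hand bound is β -> ((α <-> β) <-> β) = 1.000.
The residuum of the Łukasiewicz t-norm gives the supremum: min(1, 1 − 0.260 + 1.000).
1 − 0.260 + 1.000 = 1.740, so t = min(1, 1.740) = 1.000.
Check: 0.260 & 1.000 = max(0, 0.260) = 0.260 ≤ 1.000.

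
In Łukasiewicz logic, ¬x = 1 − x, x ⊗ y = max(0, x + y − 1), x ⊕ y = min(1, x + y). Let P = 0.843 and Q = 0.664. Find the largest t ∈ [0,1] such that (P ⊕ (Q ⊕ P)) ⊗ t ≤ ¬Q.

0.336

Q ⊕ P = min(1, 0.664 + 0.843) = min(1, 1.507) = 1.000
P ⊕ (Q ⊕ P) = min(1, 0.843 + 1.000) = min(1, 1.843) = 1.000
So the left factor is P ⊕ (Q ⊕ P) = 1.000.
¬Q = 1 − 0.664 = 0.336
So the right-hand bound is ¬Q = 0.336.
The residuum of the Łukasiewicz t-norm gives the supremum: min(1, 1 − 1.000 + 0.336).
1 − 1.000 + 0.336 = 0.336, so t = min(1, 0.336) = 0.336.
Check: 1.000 ⊗ 0.336 = max(0, 0.336) = 0.336 ≤ 0.336.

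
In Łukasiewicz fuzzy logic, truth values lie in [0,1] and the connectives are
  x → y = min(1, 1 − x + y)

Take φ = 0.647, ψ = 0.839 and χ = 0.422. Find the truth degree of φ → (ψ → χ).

ψ → χ = min(1, 1 − 0.839 + 0.422) = min(1, 0.583) = 0.583
φ → (ψ → χ) = min(1, 1 − 0.647 + 0.583) = min(1, 0.936) = 0.936

0.936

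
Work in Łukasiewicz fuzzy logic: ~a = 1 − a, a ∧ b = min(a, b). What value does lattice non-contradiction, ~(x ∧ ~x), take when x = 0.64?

~x = 1 − 0.64 = 0.36
x ∧ ~x = min(0.64, 0.36) = 0.36
~(x ∧ ~x) = 1 − 0.36 = 0.64
(The value 0.64 < 1 shows this instance is not satisfied; not a Ł∞-tautology — its value is 1 − min(a, 1−a).)

0.64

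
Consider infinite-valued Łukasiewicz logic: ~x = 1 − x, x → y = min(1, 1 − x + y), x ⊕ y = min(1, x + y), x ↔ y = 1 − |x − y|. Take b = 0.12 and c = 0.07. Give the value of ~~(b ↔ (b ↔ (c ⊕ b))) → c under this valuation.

0.88

c ⊕ b = min(1, 0.07 + 0.12) = min(1, 0.19) = 0.19
b ↔ (c ⊕ b) = 1 − |0.12 − 0.19| = 1 − 0.07 = 0.93
b ↔ (b ↔ (c ⊕ b)) = 1 − |0.12 − 0.93| = 1 − 0.81 = 0.19
~(b ↔ (b ↔ (c ⊕ b))) = 1 − 0.19 = 0.81
~~(b ↔ (b ↔ (c ⊕ b))) = 1 − 0.81 = 0.19
~~(b ↔ (b ↔ (c ⊕ b))) → c = min(1, 1 − 0.19 + 0.07) = min(1, 0.88) = 0.88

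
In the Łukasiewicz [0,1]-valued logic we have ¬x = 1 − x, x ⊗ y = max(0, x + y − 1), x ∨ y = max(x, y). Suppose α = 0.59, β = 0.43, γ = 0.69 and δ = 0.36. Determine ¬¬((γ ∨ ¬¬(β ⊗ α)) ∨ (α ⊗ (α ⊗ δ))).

0.69

β ⊗ α = max(0, 0.43 + 0.59 − 1) = max(0, 0.02) = 0.02
¬(β ⊗ α) = 1 − 0.02 = 0.98
¬¬(β ⊗ α) = 1 − 0.98 = 0.02
γ ∨ ¬¬(β ⊗ α) = max(0.69, 0.02) = 0.69
α ⊗ δ = max(0, 0.59 + 0.36 − 1) = max(0, -0.05) = 0.00
α ⊗ (α ⊗ δ) = max(0, 0.59 + 0.00 − 1) = max(0, -0.41) = 0.00
(γ ∨ ¬¬(β ⊗ α)) ∨ (α ⊗ (α ⊗ δ)) = max(0.69, 0.00) = 0.69
¬((γ ∨ ¬¬(β ⊗ α)) ∨ (α ⊗ (α ⊗ δ))) = 1 − 0.69 = 0.31
¬¬((γ ∨ ¬¬(β ⊗ α)) ∨ (α ⊗ (α ⊗ δ))) = 1 − 0.31 = 0.69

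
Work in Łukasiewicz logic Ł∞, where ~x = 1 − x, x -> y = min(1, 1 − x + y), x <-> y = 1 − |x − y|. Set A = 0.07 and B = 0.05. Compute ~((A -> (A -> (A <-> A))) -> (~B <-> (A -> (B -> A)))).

A <-> A = 1 − |0.07 − 0.07| = 1 − 0.00 = 1.00
A -> (A <-> A) = min(1, 1 − 0.07 + 1.00) = min(1, 1.93) = 1.00
A -> (A -> (A <-> A)) = min(1, 1 − 0.07 + 1.00) = min(1, 1.93) = 1.00
~B = 1 − 0.05 = 0.95
B -> A = min(1, 1 − 0.05 + 0.07) = min(1, 1.02) = 1.00
A -> (B -> A) = min(1, 1 − 0.07 + 1.00) = min(1, 1.93) = 1.00
~B <-> (A -> (B -> A)) = 1 − |0.95 − 1.00| = 1 − 0.05 = 0.95
(A -> (A -> (A <-> A))) -> (~B <-> (A -> (B -> A))) = min(1, 1 − 1.00 + 0.95) = min(1, 0.95) = 0.95
~((A -> (A -> (A <-> A))) -> (~B <-> (A -> (B -> A)))) = 1 − 0.95 = 0.05

0.05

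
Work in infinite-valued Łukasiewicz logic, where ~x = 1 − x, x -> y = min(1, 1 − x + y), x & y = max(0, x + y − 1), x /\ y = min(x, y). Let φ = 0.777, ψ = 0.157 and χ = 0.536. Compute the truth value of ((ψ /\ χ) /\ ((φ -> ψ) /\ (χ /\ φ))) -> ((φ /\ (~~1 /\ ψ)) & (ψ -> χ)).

ψ /\ χ = min(0.157, 0.536) = 0.157
φ -> ψ = min(1, 1 − 0.777 + 0.157) = min(1, 0.380) = 0.380
χ /\ φ = min(0.536, 0.777) = 0.536
(φ -> ψ) /\ (χ /\ φ) = min(0.380, 0.536) = 0.380
(ψ /\ χ) /\ ((φ -> ψ) /\ (χ /\ φ)) = min(0.157, 0.380) = 0.157
~1 = 1 − 1.000 = 0.000
~~1 = 1 − 0.000 = 1.000
~~1 /\ ψ = min(1.000, 0.157) = 0.157
φ /\ (~~1 /\ ψ) = min(0.777, 0.157) = 0.157
ψ -> χ = min(1, 1 − 0.157 + 0.536) = min(1, 1.379) = 1.000
(φ /\ (~~1 /\ ψ)) & (ψ -> χ) = max(0, 0.157 + 1.000 − 1) = max(0, 0.157) = 0.157
((ψ /\ χ) /\ ((φ -> ψ) /\ (χ /\ φ))) -> ((φ /\ (~~1 /\ ψ)) & (ψ -> χ)) = min(1, 1 − 0.157 + 0.157) = min(1, 1.000) = 1.000

1.000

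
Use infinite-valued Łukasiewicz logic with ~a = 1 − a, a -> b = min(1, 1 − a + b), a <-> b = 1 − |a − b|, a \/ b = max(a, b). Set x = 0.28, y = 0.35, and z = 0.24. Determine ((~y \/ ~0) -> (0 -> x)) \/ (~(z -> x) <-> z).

~y = 1 − 0.35 = 0.65
~0 = 1 − 0.00 = 1.00
~y \/ ~0 = max(0.65, 1.00) = 1.00
0 -> x = min(1, 1 − 0.00 + 0.28) = min(1, 1.28) = 1.00
(~y \/ ~0) -> (0 -> x) = min(1, 1 − 1.00 + 1.00) = min(1, 1.00) = 1.00
z -> x = min(1, 1 − 0.24 + 0.28) = min(1, 1.04) = 1.00
~(z -> x) = 1 − 1.00 = 0.00
~(z -> x) <-> z = 1 − |0.00 − 0.24| = 1 − 0.24 = 0.76
((~y \/ ~0) -> (0 -> x)) \/ (~(z -> x) <-> z) = max(1.00, 0.76) = 1.00

1.00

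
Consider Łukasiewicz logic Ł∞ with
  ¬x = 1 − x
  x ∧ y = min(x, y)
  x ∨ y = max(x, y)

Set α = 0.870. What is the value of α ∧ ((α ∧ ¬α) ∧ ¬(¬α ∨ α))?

¬α = 1 − 0.870 = 0.130
α ∧ ¬α = min(0.870, 0.130) = 0.130
¬α ∨ α = max(0.130, 0.870) = 0.870
¬(¬α ∨ α) = 1 − 0.870 = 0.130
(α ∧ ¬α) ∧ ¬(¬α ∨ α) = min(0.130, 0.130) = 0.130
α ∧ ((α ∧ ¬α) ∧ ¬(¬α ∨ α)) = min(0.870, 0.130) = 0.130

0.130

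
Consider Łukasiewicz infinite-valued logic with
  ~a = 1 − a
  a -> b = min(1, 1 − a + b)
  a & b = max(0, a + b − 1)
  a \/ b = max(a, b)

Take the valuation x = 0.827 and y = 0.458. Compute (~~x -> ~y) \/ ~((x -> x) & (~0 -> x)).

0.715

~x = 1 − 0.827 = 0.173
~~x = 1 − 0.173 = 0.827
~y = 1 − 0.458 = 0.542
~~x -> ~y = min(1, 1 − 0.827 + 0.542) = min(1, 0.715) = 0.715
x -> x = min(1, 1 − 0.827 + 0.827) = min(1, 1.000) = 1.000
~0 = 1 − 0.000 = 1.000
~0 -> x = min(1, 1 − 1.000 + 0.827) = min(1, 0.827) = 0.827
(x -> x) & (~0 -> x) = max(0, 1.000 + 0.827 − 1) = max(0, 0.827) = 0.827
~((x -> x) & (~0 -> x)) = 1 − 0.827 = 0.173
(~~x -> ~y) \/ ~((x -> x) & (~0 -> x)) = max(0.715, 0.173) = 0.715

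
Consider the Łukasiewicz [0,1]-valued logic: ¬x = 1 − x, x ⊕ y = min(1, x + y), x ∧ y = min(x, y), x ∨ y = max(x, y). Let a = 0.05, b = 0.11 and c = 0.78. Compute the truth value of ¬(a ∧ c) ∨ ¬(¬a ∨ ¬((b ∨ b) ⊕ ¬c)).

a ∧ c = min(0.05, 0.78) = 0.05
¬(a ∧ c) = 1 − 0.05 = 0.95
¬a = 1 − 0.05 = 0.95
b ∨ b = max(0.11, 0.11) = 0.11
¬c = 1 − 0.78 = 0.22
(b ∨ b) ⊕ ¬c = min(1, 0.11 + 0.22) = min(1, 0.33) = 0.33
¬((b ∨ b) ⊕ ¬c) = 1 − 0.33 = 0.67
¬a ∨ ¬((b ∨ b) ⊕ ¬c) = max(0.95, 0.67) = 0.95
¬(¬a ∨ ¬((b ∨ b) ⊕ ¬c)) = 1 − 0.95 = 0.05
¬(a ∧ c) ∨ ¬(¬a ∨ ¬((b ∨ b) ⊕ ¬c)) = max(0.95, 0.05) = 0.95

0.95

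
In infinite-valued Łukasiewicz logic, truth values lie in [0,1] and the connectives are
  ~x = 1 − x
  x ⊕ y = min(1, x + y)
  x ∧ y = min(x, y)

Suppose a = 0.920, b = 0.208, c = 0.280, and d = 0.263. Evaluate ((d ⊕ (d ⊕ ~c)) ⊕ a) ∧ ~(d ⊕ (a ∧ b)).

~c = 1 − 0.280 = 0.720
d ⊕ ~c = min(1, 0.263 + 0.720) = min(1, 0.983) = 0.983
d ⊕ (d ⊕ ~c) = min(1, 0.263 + 0.983) = min(1, 1.246) = 1.000
(d ⊕ (d ⊕ ~c)) ⊕ a = min(1, 1.000 + 0.920) = min(1, 1.920) = 1.000
a ∧ b = min(0.920, 0.208) = 0.208
d ⊕ (a ∧ b) = min(1, 0.263 + 0.208) = min(1, 0.471) = 0.471
~(d ⊕ (a ∧ b)) = 1 − 0.471 = 0.529
((d ⊕ (d ⊕ ~c)) ⊕ a) ∧ ~(d ⊕ (a ∧ b)) = min(1.000, 0.529) = 0.529

0.529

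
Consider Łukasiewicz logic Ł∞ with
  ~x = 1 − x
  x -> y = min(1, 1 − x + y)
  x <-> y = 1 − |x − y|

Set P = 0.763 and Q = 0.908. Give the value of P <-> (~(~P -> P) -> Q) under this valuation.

0.763

~P = 1 − 0.763 = 0.237
~P -> P = min(1, 1 − 0.237 + 0.763) = min(1, 1.526) = 1.000
~(~P -> P) = 1 − 1.000 = 0.000
~(~P -> P) -> Q = min(1, 1 − 0.000 + 0.908) = min(1, 1.908) = 1.000
P <-> (~(~P -> P) -> Q) = 1 − |0.763 − 1.000| = 1 − 0.237 = 0.763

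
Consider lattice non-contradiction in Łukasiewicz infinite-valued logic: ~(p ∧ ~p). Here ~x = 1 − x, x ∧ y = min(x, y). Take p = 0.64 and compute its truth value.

0.64

~p = 1 − 0.64 = 0.36
p ∧ ~p = min(0.64, 0.36) = 0.36
~(p ∧ ~p) = 1 − 0.36 = 0.64
(The value 0.64 < 1 shows this instance is not satisfied; not a Ł∞-tautology — its value is 1 − min(a, 1−a).)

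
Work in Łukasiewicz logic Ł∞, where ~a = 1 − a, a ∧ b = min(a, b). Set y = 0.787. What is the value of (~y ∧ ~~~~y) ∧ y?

~y = 1 − 0.787 = 0.213
~~y = 1 − 0.213 = 0.787
~~~y = 1 − 0.787 = 0.213
~~~~y = 1 − 0.213 = 0.787
~y ∧ ~~~~y = min(0.213, 0.787) = 0.213
(~y ∧ ~~~~y) ∧ y = min(0.213, 0.787) = 0.213

0.213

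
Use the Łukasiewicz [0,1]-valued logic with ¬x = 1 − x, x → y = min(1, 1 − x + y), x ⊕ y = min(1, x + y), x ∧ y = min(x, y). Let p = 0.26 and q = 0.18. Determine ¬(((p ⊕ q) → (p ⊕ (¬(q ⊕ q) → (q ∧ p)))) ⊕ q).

0.00

p ⊕ q = min(1, 0.26 + 0.18) = min(1, 0.44) = 0.44
q ⊕ q = min(1, 0.18 + 0.18) = min(1, 0.36) = 0.36
¬(q ⊕ q) = 1 − 0.36 = 0.64
q ∧ p = min(0.18, 0.26) = 0.18
¬(q ⊕ q) → (q ∧ p) = min(1, 1 − 0.64 + 0.18) = min(1, 0.54) = 0.54
p ⊕ (¬(q ⊕ q) → (q ∧ p)) = min(1, 0.26 + 0.54) = min(1, 0.80) = 0.80
(p ⊕ q) → (p ⊕ (¬(q ⊕ q) → (q ∧ p))) = min(1, 1 − 0.44 + 0.80) = min(1, 1.36) = 1.00
((p ⊕ q) → (p ⊕ (¬(q ⊕ q) → (q ∧ p)))) ⊕ q = min(1, 1.00 + 0.18) = min(1, 1.18) = 1.00
¬(((p ⊕ q) → (p ⊕ (¬(q ⊕ q) → (q ∧ p)))) ⊕ q) = 1 − 1.00 = 0.00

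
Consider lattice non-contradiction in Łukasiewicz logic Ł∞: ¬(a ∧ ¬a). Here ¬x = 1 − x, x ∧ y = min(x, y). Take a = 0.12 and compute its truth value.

0.88

¬a = 1 − 0.12 = 0.88
a ∧ ¬a = min(0.12, 0.88) = 0.12
¬(a ∧ ¬a) = 1 − 0.12 = 0.88
(The value 0.88 < 1 shows this instance is not satisfied; not a Ł∞-tautology — its value is 1 − min(a, 1−a).)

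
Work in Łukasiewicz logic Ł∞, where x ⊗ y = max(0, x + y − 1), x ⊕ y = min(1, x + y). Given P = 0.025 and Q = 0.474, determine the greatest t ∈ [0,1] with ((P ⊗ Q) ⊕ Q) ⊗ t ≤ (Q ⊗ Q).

0.526

P ⊗ Q = max(0, 0.025 + 0.474 − 1) = max(0, -0.501) = 0.000
(P ⊗ Q) ⊕ Q = min(1, 0.000 + 0.474) = min(1, 0.474) = 0.474
So the left factor is (P ⊗ Q) ⊕ Q = 0.474.
Q ⊗ Q = max(0, 0.474 + 0.474 − 1) = max(0, -0.052) = 0.000
So the right-hand bound is Q ⊗ Q = 0.000.
The residuum of the Łukasiewicz t-norm gives the supremum: min(1, 1 − 0.474 + 0.000).
1 − 0.474 + 0.000 = 0.526, so t = min(1, 0.526) = 0.526.
Check: 0.474 ⊗ 0.526 = max(0, 0.000) = 0.000 ≤ 0.000.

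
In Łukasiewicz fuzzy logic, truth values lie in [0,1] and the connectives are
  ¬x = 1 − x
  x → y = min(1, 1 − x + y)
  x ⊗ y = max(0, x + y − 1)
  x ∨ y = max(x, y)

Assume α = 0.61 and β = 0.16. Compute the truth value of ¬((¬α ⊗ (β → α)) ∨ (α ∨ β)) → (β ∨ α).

1.00

¬α = 1 − 0.61 = 0.39
β → α = min(1, 1 − 0.16 + 0.61) = min(1, 1.45) = 1.00
¬α ⊗ (β → α) = max(0, 0.39 + 1.00 − 1) = max(0, 0.39) = 0.39
α ∨ β = max(0.61, 0.16) = 0.61
(¬α ⊗ (β → α)) ∨ (α ∨ β) = max(0.39, 0.61) = 0.61
¬((¬α ⊗ (β → α)) ∨ (α ∨ β)) = 1 − 0.61 = 0.39
β ∨ α = max(0.16, 0.61) = 0.61
¬((¬α ⊗ (β → α)) ∨ (α ∨ β)) → (β ∨ α) = min(1, 1 − 0.39 + 0.61) = min(1, 1.22) = 1.00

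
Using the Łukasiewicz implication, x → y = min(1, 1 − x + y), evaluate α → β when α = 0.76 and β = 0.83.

α → β = min(1, 1 − 0.76 + 0.83) = min(1, 1.07) = 1.00
For comparison, the Gödel implication (1 if x ≤ y else y) would give 1.00.

1.00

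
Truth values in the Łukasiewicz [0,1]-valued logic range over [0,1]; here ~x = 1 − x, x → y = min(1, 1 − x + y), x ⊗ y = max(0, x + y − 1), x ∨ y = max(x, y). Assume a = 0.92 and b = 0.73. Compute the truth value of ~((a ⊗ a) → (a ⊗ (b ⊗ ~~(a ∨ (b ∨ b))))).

0.27

a ⊗ a = max(0, 0.92 + 0.92 − 1) = max(0, 0.84) = 0.84
b ∨ b = max(0.73, 0.73) = 0.73
a ∨ (b ∨ b) = max(0.92, 0.73) = 0.92
~(a ∨ (b ∨ b)) = 1 − 0.92 = 0.08
~~(a ∨ (b ∨ b)) = 1 − 0.08 = 0.92
b ⊗ ~~(a ∨ (b ∨ b)) = max(0, 0.73 + 0.92 − 1) = max(0, 0.65) = 0.65
a ⊗ (b ⊗ ~~(a ∨ (b ∨ b))) = max(0, 0.92 + 0.65 − 1) = max(0, 0.57) = 0.57
(a ⊗ a) → (a ⊗ (b ⊗ ~~(a ∨ (b ∨ b)))) = min(1, 1 − 0.84 + 0.57) = min(1, 0.73) = 0.73
~((a ⊗ a) → (a ⊗ (b ⊗ ~~(a ∨ (b ∨ b))))) = 1 − 0.73 = 0.27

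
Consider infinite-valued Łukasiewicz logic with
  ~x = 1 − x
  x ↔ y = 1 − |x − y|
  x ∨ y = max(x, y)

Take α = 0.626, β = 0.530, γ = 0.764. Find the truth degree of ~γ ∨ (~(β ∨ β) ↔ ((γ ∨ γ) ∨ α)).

~γ = 1 − 0.764 = 0.236
β ∨ β = max(0.530, 0.530) = 0.530
~(β ∨ β) = 1 − 0.530 = 0.470
γ ∨ γ = max(0.764, 0.764) = 0.764
(γ ∨ γ) ∨ α = max(0.764, 0.626) = 0.764
~(β ∨ β) ↔ ((γ ∨ γ) ∨ α) = 1 − |0.470 − 0.764| = 1 − 0.294 = 0.706
~γ ∨ (~(β ∨ β) ↔ ((γ ∨ γ) ∨ α)) = max(0.236, 0.706) = 0.706

0.706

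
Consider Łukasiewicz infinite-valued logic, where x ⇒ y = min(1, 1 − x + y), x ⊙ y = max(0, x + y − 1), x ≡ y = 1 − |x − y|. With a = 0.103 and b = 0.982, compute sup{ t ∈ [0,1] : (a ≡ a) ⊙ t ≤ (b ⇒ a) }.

a ≡ a = 1 − |0.103 − 0.103| = 1 − 0.000 = 1.000
So the left factor is a ≡ a = 1.000.
b ⇒ a = min(1, 1 − 0.982 + 0.103) = min(1, 0.121) = 0.121
So the right-hand bound is b ⇒ a = 0.121.
The residuum of the Łukasiewicz t-norm gives the supremum: min(1, 1 − 1.000 + 0.121).
1 − 1.000 + 0.121 = 0.121, so t = min(1, 0.121) = 0.121.
Check: 1.000 ⊙ 0.121 = max(0, 0.121) = 0.121 ≤ 0.121.

0.121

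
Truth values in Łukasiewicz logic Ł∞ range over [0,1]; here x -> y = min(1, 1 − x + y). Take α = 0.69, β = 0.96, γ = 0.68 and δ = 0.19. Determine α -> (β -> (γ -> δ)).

0.86

γ -> δ = min(1, 1 − 0.68 + 0.19) = min(1, 0.51) = 0.51
β -> (γ -> δ) = min(1, 1 − 0.96 + 0.51) = min(1, 0.55) = 0.55
α -> (β -> (γ -> δ)) = min(1, 1 − 0.69 + 0.55) = min(1, 0.86) = 0.86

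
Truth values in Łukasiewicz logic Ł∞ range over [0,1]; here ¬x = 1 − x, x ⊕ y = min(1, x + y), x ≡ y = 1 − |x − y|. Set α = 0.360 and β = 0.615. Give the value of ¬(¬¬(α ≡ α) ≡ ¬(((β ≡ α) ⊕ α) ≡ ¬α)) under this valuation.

0.640

α ≡ α = 1 − |0.360 − 0.360| = 1 − 0.000 = 1.000
¬(α ≡ α) = 1 − 1.000 = 0.000
¬¬(α ≡ α) = 1 − 0.000 = 1.000
β ≡ α = 1 − |0.615 − 0.360| = 1 − 0.255 = 0.745
(β ≡ α) ⊕ α = min(1, 0.745 + 0.360) = min(1, 1.105) = 1.000
¬α = 1 − 0.360 = 0.640
((β ≡ α) ⊕ α) ≡ ¬α = 1 − |1.000 − 0.640| = 1 − 0.360 = 0.640
¬(((β ≡ α) ⊕ α) ≡ ¬α) = 1 − 0.640 = 0.360
¬¬(α ≡ α) ≡ ¬(((β ≡ α) ⊕ α) ≡ ¬α) = 1 − |1.000 − 0.360| = 1 − 0.640 = 0.360
¬(¬¬(α ≡ α) ≡ ¬(((β ≡ α) ⊕ α) ≡ ¬α)) = 1 − 0.360 = 0.640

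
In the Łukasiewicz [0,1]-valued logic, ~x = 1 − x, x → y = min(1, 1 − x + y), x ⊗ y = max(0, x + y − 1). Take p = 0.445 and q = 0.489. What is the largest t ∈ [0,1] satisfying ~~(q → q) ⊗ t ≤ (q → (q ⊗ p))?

q → q = min(1, 1 − 0.489 + 0.489) = min(1, 1.000) = 1.000
~(q → q) = 1 − 1.000 = 0.000
~~(q → q) = 1 − 0.000 = 1.000
So the left factor is ~~(q → q) = 1.000.
q ⊗ p = max(0, 0.489 + 0.445 − 1) = max(0, -0.066) = 0.000
q → (q ⊗ p) = min(1, 1 − 0.489 + 0.000) = min(1, 0.511) = 0.511
So the right-hand bound is q → (q ⊗ p) = 0.511.
The residuum of the Łukasiewicz t-norm gives the supremum: min(1, 1 − 1.000 + 0.511).
1 − 1.000 + 0.511 = 0.511, so t = min(1, 0.511) = 0.511.
Check: 1.000 ⊗ 0.511 = max(0, 0.511) = 0.511 ≤ 0.511.

0.511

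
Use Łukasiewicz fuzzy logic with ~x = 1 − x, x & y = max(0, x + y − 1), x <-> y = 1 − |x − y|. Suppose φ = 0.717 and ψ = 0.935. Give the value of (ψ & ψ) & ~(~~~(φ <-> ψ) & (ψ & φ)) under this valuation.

0.870

ψ & ψ = max(0, 0.935 + 0.935 − 1) = max(0, 0.870) = 0.870
φ <-> ψ = 1 − |0.717 − 0.935| = 1 − 0.218 = 0.782
~(φ <-> ψ) = 1 − 0.782 = 0.218
~~(φ <-> ψ) = 1 − 0.218 = 0.782
~~~(φ <-> ψ) = 1 − 0.782 = 0.218
ψ & φ = max(0, 0.935 + 0.717 − 1) = max(0, 0.652) = 0.652
~~~(φ <-> ψ) & (ψ & φ) = max(0, 0.218 + 0.652 − 1) = max(0, -0.130) = 0.000
~(~~~(φ <-> ψ) & (ψ & φ)) = 1 − 0.000 = 1.000
(ψ & ψ) & ~(~~~(φ <-> ψ) & (ψ & φ)) = max(0, 0.870 + 1.000 − 1) = max(0, 0.870) = 0.870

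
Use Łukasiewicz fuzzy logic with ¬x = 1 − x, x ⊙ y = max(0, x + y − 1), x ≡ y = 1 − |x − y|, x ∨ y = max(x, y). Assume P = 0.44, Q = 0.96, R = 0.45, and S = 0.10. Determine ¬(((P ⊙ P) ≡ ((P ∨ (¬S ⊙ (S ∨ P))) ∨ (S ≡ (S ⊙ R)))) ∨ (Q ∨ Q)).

0.04

P ⊙ P = max(0, 0.44 + 0.44 − 1) = max(0, -0.12) = 0.00
¬S = 1 − 0.10 = 0.90
S ∨ P = max(0.10, 0.44) = 0.44
¬S ⊙ (S ∨ P) = max(0, 0.90 + 0.44 − 1) = max(0, 0.34) = 0.34
P ∨ (¬S ⊙ (S ∨ P)) = max(0.44, 0.34) = 0.44
S ⊙ R = max(0, 0.10 + 0.45 − 1) = max(0, -0.45) = 0.00
S ≡ (S ⊙ R) = 1 − |0.10 − 0.00| = 1 − 0.10 = 0.90
(P ∨ (¬S ⊙ (S ∨ P))) ∨ (S ≡ (S ⊙ R)) = max(0.44, 0.90) = 0.90
(P ⊙ P) ≡ ((P ∨ (¬S ⊙ (S ∨ P))) ∨ (S ≡ (S ⊙ R))) = 1 − |0.00 − 0.90| = 1 − 0.90 = 0.10
Q ∨ Q = max(0.96, 0.96) = 0.96
((P ⊙ P) ≡ ((P ∨ (¬S ⊙ (S ∨ P))) ∨ (S ≡ (S ⊙ R)))) ∨ (Q ∨ Q) = max(0.10, 0.96) = 0.96
¬(((P ⊙ P) ≡ ((P ∨ (¬S ⊙ (S ∨ P))) ∨ (S ≡ (S ⊙ R)))) ∨ (Q ∨ Q)) = 1 − 0.96 = 0.04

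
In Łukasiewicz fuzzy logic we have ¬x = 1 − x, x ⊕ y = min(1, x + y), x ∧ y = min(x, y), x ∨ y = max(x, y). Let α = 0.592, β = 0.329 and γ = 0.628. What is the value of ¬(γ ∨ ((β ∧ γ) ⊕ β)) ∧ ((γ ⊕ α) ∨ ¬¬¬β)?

β ∧ γ = min(0.329, 0.628) = 0.329
(β ∧ γ) ⊕ β = min(1, 0.329 + 0.329) = min(1, 0.658) = 0.658
γ ∨ ((β ∧ γ) ⊕ β) = max(0.628, 0.658) = 0.658
¬(γ ∨ ((β ∧ γ) ⊕ β)) = 1 − 0.658 = 0.342
γ ⊕ α = min(1, 0.628 + 0.592) = min(1, 1.220) = 1.000
¬β = 1 − 0.329 = 0.671
¬¬β = 1 − 0.671 = 0.329
¬¬¬β = 1 − 0.329 = 0.671
(γ ⊕ α) ∨ ¬¬¬β = max(1.000, 0.671) = 1.000
¬(γ ∨ ((β ∧ γ) ⊕ β)) ∧ ((γ ⊕ α) ∨ ¬¬¬β) = min(0.342, 1.000) = 0.342

0.342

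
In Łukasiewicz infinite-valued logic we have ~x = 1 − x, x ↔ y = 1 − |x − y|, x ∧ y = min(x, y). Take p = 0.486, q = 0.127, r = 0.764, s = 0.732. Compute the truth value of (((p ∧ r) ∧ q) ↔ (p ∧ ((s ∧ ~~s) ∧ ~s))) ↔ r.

0.905

p ∧ r = min(0.486, 0.764) = 0.486
(p ∧ r) ∧ q = min(0.486, 0.127) = 0.127
~s = 1 − 0.732 = 0.268
~~s = 1 − 0.268 = 0.732
s ∧ ~~s = min(0.732, 0.732) = 0.732
(s ∧ ~~s) ∧ ~s = min(0.732, 0.268) = 0.268
p ∧ ((s ∧ ~~s) ∧ ~s) = min(0.486, 0.268) = 0.268
((p ∧ r) ∧ q) ↔ (p ∧ ((s ∧ ~~s) ∧ ~s)) = 1 − |0.127 − 0.268| = 1 − 0.141 = 0.859
(((p ∧ r) ∧ q) ↔ (p ∧ ((s ∧ ~~s) ∧ ~s))) ↔ r = 1 − |0.859 − 0.764| = 1 − 0.095 = 0.905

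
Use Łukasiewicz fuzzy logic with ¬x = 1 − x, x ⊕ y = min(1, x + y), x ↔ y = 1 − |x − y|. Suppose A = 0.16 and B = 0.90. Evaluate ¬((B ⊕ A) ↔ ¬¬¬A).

B ⊕ A = min(1, 0.90 + 0.16) = min(1, 1.06) = 1.00
¬A = 1 − 0.16 = 0.84
¬¬A = 1 − 0.84 = 0.16
¬¬¬A = 1 − 0.16 = 0.84
(B ⊕ A) ↔ ¬¬¬A = 1 − |1.00 − 0.84| = 1 − 0.16 = 0.84
¬((B ⊕ A) ↔ ¬¬¬A) = 1 − 0.84 = 0.16

0.16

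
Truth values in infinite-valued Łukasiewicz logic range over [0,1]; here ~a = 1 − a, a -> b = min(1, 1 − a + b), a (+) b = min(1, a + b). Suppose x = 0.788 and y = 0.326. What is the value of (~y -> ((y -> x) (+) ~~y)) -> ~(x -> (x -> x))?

0.000

~y = 1 − 0.326 = 0.674
y -> x = min(1, 1 − 0.326 + 0.788) = min(1, 1.462) = 1.000
~~y = 1 − 0.674 = 0.326
(y -> x) (+) ~~y = min(1, 1.000 + 0.326) = min(1, 1.326) = 1.000
~y -> ((y -> x) (+) ~~y) = min(1, 1 − 0.674 + 1.000) = min(1, 1.326) = 1.000
x -> x = min(1, 1 − 0.788 + 0.788) = min(1, 1.000) = 1.000
x -> (x -> x) = min(1, 1 − 0.788 + 1.000) = min(1, 1.212) = 1.000
~(x -> (x -> x)) = 1 − 1.000 = 0.000
(~y -> ((y -> x) (+) ~~y)) -> ~(x -> (x -> x)) = min(1, 1 − 1.000 + 0.000) = min(1, 0.000) = 0.000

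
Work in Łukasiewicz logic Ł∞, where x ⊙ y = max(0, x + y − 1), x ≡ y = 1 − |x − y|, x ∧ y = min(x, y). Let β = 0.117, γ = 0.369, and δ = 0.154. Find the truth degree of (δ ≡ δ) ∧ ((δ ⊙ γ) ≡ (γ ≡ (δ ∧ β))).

0.252

δ ≡ δ = 1 − |0.154 − 0.154| = 1 − 0.000 = 1.000
δ ⊙ γ = max(0, 0.154 + 0.369 − 1) = max(0, -0.477) = 0.000
δ ∧ β = min(0.154, 0.117) = 0.117
γ ≡ (δ ∧ β) = 1 − |0.369 − 0.117| = 1 − 0.252 = 0.748
(δ ⊙ γ) ≡ (γ ≡ (δ ∧ β)) = 1 − |0.000 − 0.748| = 1 − 0.748 = 0.252
(δ ≡ δ) ∧ ((δ ⊙ γ) ≡ (γ ≡ (δ ∧ β))) = min(1.000, 0.252) = 0.252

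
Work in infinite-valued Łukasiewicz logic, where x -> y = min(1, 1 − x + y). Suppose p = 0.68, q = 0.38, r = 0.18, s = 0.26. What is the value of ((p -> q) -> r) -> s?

0.78

p -> q = min(1, 1 − 0.68 + 0.38) = min(1, 0.70) = 0.70
(p -> q) -> r = min(1, 1 − 0.70 + 0.18) = min(1, 0.48) = 0.48
((p -> q) -> r) -> s = min(1, 1 − 0.48 + 0.26) = min(1, 0.78) = 0.78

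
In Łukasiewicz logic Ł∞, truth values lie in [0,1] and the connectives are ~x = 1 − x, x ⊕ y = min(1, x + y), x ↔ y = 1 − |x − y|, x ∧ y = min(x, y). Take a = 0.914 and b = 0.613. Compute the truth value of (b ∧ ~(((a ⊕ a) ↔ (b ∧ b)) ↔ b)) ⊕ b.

a ⊕ a = min(1, 0.914 + 0.914) = min(1, 1.828) = 1.000
b ∧ b = min(0.613, 0.613) = 0.613
(a ⊕ a) ↔ (b ∧ b) = 1 − |1.000 − 0.613| = 1 − 0.387 = 0.613
((a ⊕ a) ↔ (b ∧ b)) ↔ b = 1 − |0.613 − 0.613| = 1 − 0.000 = 1.000
~(((a ⊕ a) ↔ (b ∧ b)) ↔ b) = 1 − 1.000 = 0.000
b ∧ ~(((a ⊕ a) ↔ (b ∧ b)) ↔ b) = min(0.613, 0.000) = 0.000
(b ∧ ~(((a ⊕ a) ↔ (b ∧ b)) ↔ b)) ⊕ b = min(1, 0.000 + 0.613) = min(1, 0.613) = 0.613

0.613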